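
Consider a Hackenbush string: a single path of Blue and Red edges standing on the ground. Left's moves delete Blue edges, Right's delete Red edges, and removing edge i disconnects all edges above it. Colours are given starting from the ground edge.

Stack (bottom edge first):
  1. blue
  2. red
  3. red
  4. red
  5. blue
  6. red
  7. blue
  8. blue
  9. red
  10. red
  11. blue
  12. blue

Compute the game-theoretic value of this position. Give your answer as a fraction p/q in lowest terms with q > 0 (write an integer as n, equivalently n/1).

edge 1 of 12 (blue): { 0 | none } -> 1
edge 2 of 12 (red): { 0 | 1 } -> 1/2
edge 3 of 12 (red): { 0 | 1/2, 1 } -> 1/4
edge 4 of 12 (red): { 0 | 1/4, 1/2, 1 } -> 1/8
edge 5 of 12 (blue): { 0, 1/8 | 1/4, 1/2, 1 } -> 3/16
edge 6 of 12 (red): { 0, 1/8 | 3/16, 1/4, 1/2, 1 } -> 5/32
edge 7 of 12 (blue): { 0, 1/8, 5/32 | 3/16, 1/4, 1/2, 1 } -> 11/64
edge 8 of 12 (blue): { 0, 1/8, 5/32, 11/64 | 3/16, 1/4, 1/2, 1 } -> 23/128
edge 9 of 12 (red): { 0, 1/8, 5/32, 11/64 | 23/128, 3/16, 1/4, 1/2, 1 } -> 45/256
edge 10 of 12 (red): { 0, 1/8, 5/32, 11/64 | 45/256, 23/128, 3/16, 1/4, 1/2, 1 } -> 89/512
edge 11 of 12 (blue): { 0, 1/8, 5/32, 11/64, 89/512 | 45/256, 23/128, 3/16, 1/4, 1/2, 1 } -> 179/1024
edge 12 of 12 (blue): { 0, 1/8, 5/32, 11/64, 89/512, 179/1024 | 45/256, 23/128, 3/16, 1/4, 1/2, 1 } -> 359/2048

359/2048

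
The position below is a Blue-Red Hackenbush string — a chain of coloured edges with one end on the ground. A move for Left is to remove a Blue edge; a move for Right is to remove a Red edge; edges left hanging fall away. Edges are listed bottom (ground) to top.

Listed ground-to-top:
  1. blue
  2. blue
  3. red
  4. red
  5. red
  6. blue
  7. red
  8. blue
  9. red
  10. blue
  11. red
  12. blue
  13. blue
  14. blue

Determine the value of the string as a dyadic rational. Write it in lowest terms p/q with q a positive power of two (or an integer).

1 of 14 · b · max L 0 · min R +∞ — 1
2 of 14 · bb · max L 1 · min R +∞ — 2
3 of 14 · bbr · max L 1 · min R 2 — 3/2
4 of 14 · bbrr · max L 1 · min R 3/2 — 5/4
5 of 14 · bbrrr · max L 1 · min R 5/4 — 9/8
6 of 14 · bbrrrb · max L 9/8 · min R 5/4 — 19/16
7 of 14 · bbrrrbr · max L 9/8 · min R 19/16 — 37/32
8 of 14 · bbrrrbrb · max L 37/32 · min R 19/16 — 75/64
9 of 14 · bbrrrbrbr · max L 37/32 · min R 75/64 — 149/128
10 of 14 · bbrrrbrbrb · max L 149/128 · min R 75/64 — 299/256
11 of 14 · bbrrrbrbrbr · max L 149/128 · min R 299/256 — 597/512
12 of 14 · bbrrrbrbrbrb · max L 597/512 · min R 299/256 — 1195/1024
13 of 14 · bbrrrbrbrbrbb · max L 1195/1024 · min R 299/256 — 2391/2048
14 of 14 · bbrrrbrbrbrbbb · max L 2391/2048 · min R 299/256 — 4783/4096

4783/4096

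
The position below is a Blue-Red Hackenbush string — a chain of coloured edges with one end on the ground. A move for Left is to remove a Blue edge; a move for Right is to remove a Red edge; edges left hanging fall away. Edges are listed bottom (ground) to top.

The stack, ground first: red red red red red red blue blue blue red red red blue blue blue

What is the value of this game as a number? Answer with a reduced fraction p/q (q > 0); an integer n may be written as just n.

-2673/512

step 1: add red to get r; options L={ — } R={ 0 } — -1
step 2: add red to get rr; options L={ — } R={ -1,0 } — -2
step 3: add red to get rrr; options L={ — } R={ -2,-1,0 } — -3
step 4: add red to get rrrr; options L={ — } R={ -3,-2,-1,0 } — -4
step 5: add red to get rrrrr; options L={ — } R={ -4,-3,-2,-1,0 } — -5
step 6: add red to get rrrrrr; options L={ — } R={ -5,-4,-3,-2,-1,0 } — -6
step 7: add blue to get rrrrrrb; options L={ -6 } R={ -5,-4,-3,-2,-1,0 } — -11/2
step 8: add blue to get rrrrrrbb; options L={ -6,-11/2 } R={ -5,-4,-3,-2,-1,0 } — -21/4
step 9: add blue to get rrrrrrbbb; options L={ -6,-11/2,-21/4 } R={ -5,-4,-3,-2,-1,0 } — -41/8
step 10: add red to get rrrrrrbbbr; options L={ -6,-11/2,-21/4 } R={ -41/8,-5,-4,-3,-2,-1,0 } — -83/16
step 11: add red to get rrrrrrbbbrr; options L={ -6,-11/2,-21/4 } R={ -83/16,-41/8,-5,-4,-3,-2,-1,0 } — -167/32
step 12: add red to get rrrrrrbbbrrr; options L={ -6,-11/2,-21/4 } R={ -167/32,-83/16,-41/8,-5,-4,-3,-2,-1,0 } — -335/64
step 13: add blue to get rrrrrrbbbrrrb; options L={ -6,-11/2,-21/4,-335/64 } R={ -167/32,-83/16,-41/8,-5,-4,-3,-2,-1,0 } — -669/128
step 14: add blue to get rrrrrrbbbrrrbb; options L={ -6,-11/2,-21/4,-335/64,-669/128 } R={ -167/32,-83/16,-41/8,-5,-4,-3,-2,-1,0 } — -1337/256
step 15: add blue to get rrrrrrbbbrrrbbb; options L={ -6,-11/2,-21/4,-335/64,-669/128,-1337/256 } R={ -167/32,-83/16,-41/8,-5,-4,-3,-2,-1,0 } — -2673/512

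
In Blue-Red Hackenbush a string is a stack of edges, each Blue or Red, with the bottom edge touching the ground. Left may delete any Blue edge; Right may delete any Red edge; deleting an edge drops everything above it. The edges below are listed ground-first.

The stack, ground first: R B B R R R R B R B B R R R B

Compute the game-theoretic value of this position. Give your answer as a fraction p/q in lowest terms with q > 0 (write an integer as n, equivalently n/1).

edge 1 of 15 (R): {  | 0 } -> -1
edge 2 of 15 (B): { -1 | 0 } -> -1/2
edge 3 of 15 (B): { -1,-1/2 | 0 } -> -1/4
edge 4 of 15 (R): { -1,-1/2 | -1/4,0 } -> -3/8
edge 5 of 15 (R): { -1,-1/2 | -3/8,-1/4,0 } -> -7/16
edge 6 of 15 (R): { -1,-1/2 | -7/16,-3/8,-1/4,0 } -> -15/32
edge 7 of 15 (R): { -1,-1/2 | -15/32,-7/16,-3/8,-1/4,0 } -> -31/64
edge 8 of 15 (B): { -1,-1/2,-31/64 | -15/32,-7/16,-3/8,-1/4,0 } -> -61/128
edge 9 of 15 (R): { -1,-1/2,-31/64 | -61/128,-15/32,-7/16,-3/8,-1/4,0 } -> -123/256
edge 10 of 15 (B): { -1,-1/2,-31/64,-123/256 | -61/128,-15/32,-7/16,-3/8,-1/4,0 } -> -245/512
edge 11 of 15 (B): { -1,-1/2,-31/64,-123/256,-245/512 | -61/128,-15/32,-7/16,-3/8,-1/4,0 } -> -489/1024
edge 12 of 15 (R): { -1,-1/2,-31/64,-123/256,-245/512 | -489/1024,-61/128,-15/32,-7/16,-3/8,-1/4,0 } -> -979/2048
edge 13 of 15 (R): { -1,-1/2,-31/64,-123/256,-245/512 | -979/2048,-489/1024,-61/128,-15/32,-7/16,-3/8,-1/4,0 } -> -1959/4096
edge 14 of 15 (R): { -1,-1/2,-31/64,-123/256,-245/512 | -1959/4096,-979/2048,-489/1024,-61/128,-15/32,-7/16,-3/8,-1/4,0 } -> -3919/8192
edge 15 of 15 (B): { -1,-1/2,-31/64,-123/256,-245/512,-3919/8192 | -1959/4096,-979/2048,-489/1024,-61/128,-15/32,-7/16,-3/8,-1/4,0 } -> -7837/16384

-7837/16384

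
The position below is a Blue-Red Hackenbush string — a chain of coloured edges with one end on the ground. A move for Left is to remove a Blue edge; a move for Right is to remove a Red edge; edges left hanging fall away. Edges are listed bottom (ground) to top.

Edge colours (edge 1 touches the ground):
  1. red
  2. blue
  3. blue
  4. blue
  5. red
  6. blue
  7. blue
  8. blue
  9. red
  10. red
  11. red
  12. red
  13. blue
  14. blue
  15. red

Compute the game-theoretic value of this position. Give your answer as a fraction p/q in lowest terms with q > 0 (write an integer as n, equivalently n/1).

Recurse on prefixes of the 15-edge string red blue blue blue red blue blue blue red red red red blue blue red:
g(r) = { · | 0 } -> -1
g(rb) = { -1 | 0 } -> -1/2
g(rbb) = { -1; -1/2 | 0 } -> -1/4
g(rbbb) = { -1; -1/2; -1/4 | 0 } -> -1/8
g(rbbbr) = { -1; -1/2; -1/4 | -1/8; 0 } -> -3/16
g(rbbbrb) = { -1; -1/2; -1/4; -3/16 | -1/8; 0 } -> -5/32
g(rbbbrbb) = { -1; -1/2; -1/4; -3/16; -5/32 | -1/8; 0 } -> -9/64
g(rbbbrbbb) = { -1; -1/2; -1/4; -3/16; -5/32; -9/64 | -1/8; 0 } -> -17/128
g(rbbbrbbbr) = { -1; -1/2; -1/4; -3/16; -5/32; -9/64 | -17/128; -1/8; 0 } -> -35/256
g(rbbbrbbbrr) = { -1; -1/2; -1/4; -3/16; -5/32; -9/64 | -35/256; -17/128; -1/8; 0 } -> -71/512
g(rbbbrbbbrrr) = { -1; -1/2; -1/4; -3/16; -5/32; -9/64 | -71/512; -35/256; -17/128; -1/8; 0 } -> -143/1024
g(rbbbrbbbrrrr) = { -1; -1/2; -1/4; -3/16; -5/32; -9/64 | -143/1024; -71/512; -35/256; -17/128; -1/8; 0 } -> -287/2048
g(rbbbrbbbrrrrb) = { -1; -1/2; -1/4; -3/16; -5/32; -9/64; -287/2048 | -143/1024; -71/512; -35/256; -17/128; -1/8; 0 } -> -573/4096
g(rbbbrbbbrrrrbb) = { -1; -1/2; -1/4; -3/16; -5/32; -9/64; -287/2048; -573/4096 | -143/1024; -71/512; -35/256; -17/128; -1/8; 0 } -> -1145/8192
g(rbbbrbbbrrrrbbr) = { -1; -1/2; -1/4; -3/16; -5/32; -9/64; -287/2048; -573/4096 | -1145/8192; -143/1024; -71/512; -35/256; -17/128; -1/8; 0 } -> -2291/16384

-2291/16384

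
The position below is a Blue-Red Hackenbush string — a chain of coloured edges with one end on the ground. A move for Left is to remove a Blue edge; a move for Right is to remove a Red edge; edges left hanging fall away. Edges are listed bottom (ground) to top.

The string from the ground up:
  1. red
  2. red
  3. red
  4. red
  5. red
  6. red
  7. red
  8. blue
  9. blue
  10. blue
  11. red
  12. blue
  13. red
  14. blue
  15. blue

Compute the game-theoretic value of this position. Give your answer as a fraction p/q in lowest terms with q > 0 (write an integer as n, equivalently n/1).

Prefix values for red red red red red red red blue blue blue red blue red blue blue via {L|R} + simplicity:
edge 1 of 15 (red): { none | 0 } so -1
edge 2 of 15 (red): { none | -1; 0 } so -2
edge 3 of 15 (red): { none | -2; -1; 0 } so -3
edge 4 of 15 (red): { none | -3; -2; -1; 0 } so -4
edge 5 of 15 (red): { none | -4; -3; -2; -1; 0 } so -5
edge 6 of 15 (red): { none | -5; -4; -3; -2; -1; 0 } so -6
edge 7 of 15 (red): { none | -6; -5; -4; -3; -2; -1; 0 } so -7
edge 8 of 15 (blue): { -7 | -6; -5; -4; -3; -2; -1; 0 } so -13/2
edge 9 of 15 (blue): { -7; -13/2 | -6; -5; -4; -3; -2; -1; 0 } so -25/4
edge 10 of 15 (blue): { -7; -13/2; -25/4 | -6; -5; -4; -3; -2; -1; 0 } so -49/8
edge 11 of 15 (red): { -7; -13/2; -25/4 | -49/8; -6; -5; -4; -3; -2; -1; 0 } so -99/16
edge 12 of 15 (blue): { -7; -13/2; -25/4; -99/16 | -49/8; -6; -5; -4; -3; -2; -1; 0 } so -197/32
edge 13 of 15 (red): { -7; -13/2; -25/4; -99/16 | -197/32; -49/8; -6; -5; -4; -3; -2; -1; 0 } so -395/64
edge 14 of 15 (blue): { -7; -13/2; -25/4; -99/16; -395/64 | -197/32; -49/8; -6; -5; -4; -3; -2; -1; 0 } so -789/128
edge 15 of 15 (blue): { -7; -13/2; -25/4; -99/16; -395/64; -789/128 | -197/32; -49/8; -6; -5; -4; -3; -2; -1; 0 } so -1577/256

-1577/256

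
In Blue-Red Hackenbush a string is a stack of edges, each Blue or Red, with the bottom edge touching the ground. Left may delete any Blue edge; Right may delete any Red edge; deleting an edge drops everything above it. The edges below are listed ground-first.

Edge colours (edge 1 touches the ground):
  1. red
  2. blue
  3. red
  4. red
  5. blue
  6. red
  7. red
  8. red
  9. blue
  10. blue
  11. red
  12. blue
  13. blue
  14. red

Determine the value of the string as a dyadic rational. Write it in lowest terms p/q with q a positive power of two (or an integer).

r: Left { ∅ }, Right { 0 } => simplest -1
rb: Left { -1 }, Right { 0 } => simplest -1/2
rbr: Left { -1 }, Right { -1/2,0 } => simplest -3/4
rbrr: Left { -1 }, Right { -3/4,-1/2,0 } => simplest -7/8
rbrrb: Left { -1,-7/8 }, Right { -3/4,-1/2,0 } => simplest -13/16
rbrrbr: Left { -1,-7/8 }, Right { -13/16,-3/4,-1/2,0 } => simplest -27/32
rbrrbrr: Left { -1,-7/8 }, Right { -27/32,-13/16,-3/4,-1/2,0 } => simplest -55/64
rbrrbrrr: Left { -1,-7/8 }, Right { -55/64,-27/32,-13/16,-3/4,-1/2,0 } => simplest -111/128
rbrrbrrrb: Left { -1,-7/8,-111/128 }, Right { -55/64,-27/32,-13/16,-3/4,-1/2,0 } => simplest -221/256
rbrrbrrrbb: Left { -1,-7/8,-111/128,-221/256 }, Right { -55/64,-27/32,-13/16,-3/4,-1/2,0 } => simplest -441/512
rbrrbrrrbbr: Left { -1,-7/8,-111/128,-221/256 }, Right { -441/512,-55/64,-27/32,-13/16,-3/4,-1/2,0 } => simplest -883/1024
rbrrbrrrbbrb: Left { -1,-7/8,-111/128,-221/256,-883/1024 }, Right { -441/512,-55/64,-27/32,-13/16,-3/4,-1/2,0 } => simplest -1765/2048
rbrrbrrrbbrbb: Left { -1,-7/8,-111/128,-221/256,-883/1024,-1765/2048 }, Right { -441/512,-55/64,-27/32,-13/16,-3/4,-1/2,0 } => simplest -3529/4096
rbrrbrrrbbrbbr: Left { -1,-7/8,-111/128,-221/256,-883/1024,-1765/2048 }, Right { -3529/4096,-441/512,-55/64,-27/32,-13/16,-3/4,-1/2,0 } => simplest -7059/8192

-7059/8192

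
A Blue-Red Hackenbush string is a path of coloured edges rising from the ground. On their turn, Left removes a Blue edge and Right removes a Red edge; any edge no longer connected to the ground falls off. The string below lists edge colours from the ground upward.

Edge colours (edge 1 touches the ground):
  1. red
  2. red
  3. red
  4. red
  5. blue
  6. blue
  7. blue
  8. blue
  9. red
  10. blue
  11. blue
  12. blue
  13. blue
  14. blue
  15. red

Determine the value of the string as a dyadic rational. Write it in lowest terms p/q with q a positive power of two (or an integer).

-6275/2048

v(r) = { none | 0 } ⇒ -1
v(rr) = { none | -1 0 } ⇒ -2
v(rrr) = { none | -2 -1 0 } ⇒ -3
v(rrrr) = { none | -3 -2 -1 0 } ⇒ -4
v(rrrrb) = { -4 | -3 -2 -1 0 } ⇒ -7/2
v(rrrrbb) = { -4 -7/2 | -3 -2 -1 0 } ⇒ -13/4
v(rrrrbbb) = { -4 -7/2 -13/4 | -3 -2 -1 0 } ⇒ -25/8
v(rrrrbbbb) = { -4 -7/2 -13/4 -25/8 | -3 -2 -1 0 } ⇒ -49/16
v(rrrrbbbbr) = { -4 -7/2 -13/4 -25/8 | -49/16 -3 -2 -1 0 } ⇒ -99/32
v(rrrrbbbbrb) = { -4 -7/2 -13/4 -25/8 -99/32 | -49/16 -3 -2 -1 0 } ⇒ -197/64
v(rrrrbbbbrbb) = { -4 -7/2 -13/4 -25/8 -99/32 -197/64 | -49/16 -3 -2 -1 0 } ⇒ -393/128
v(rrrrbbbbrbbb) = { -4 -7/2 -13/4 -25/8 -99/32 -197/64 -393/128 | -49/16 -3 -2 -1 0 } ⇒ -785/256
v(rrrrbbbbrbbbb) = { -4 -7/2 -13/4 -25/8 -99/32 -197/64 -393/128 -785/256 | -49/16 -3 -2 -1 0 } ⇒ -1569/512
v(rrrrbbbbrbbbbb) = { -4 -7/2 -13/4 -25/8 -99/32 -197/64 -393/128 -785/256 -1569/512 | -49/16 -3 -2 -1 0 } ⇒ -3137/1024
v(rrrrbbbbrbbbbbr) = { -4 -7/2 -13/4 -25/8 -99/32 -197/64 -393/128 -785/256 -1569/512 | -3137/1024 -49/16 -3 -2 -1 0 } ⇒ -6275/2048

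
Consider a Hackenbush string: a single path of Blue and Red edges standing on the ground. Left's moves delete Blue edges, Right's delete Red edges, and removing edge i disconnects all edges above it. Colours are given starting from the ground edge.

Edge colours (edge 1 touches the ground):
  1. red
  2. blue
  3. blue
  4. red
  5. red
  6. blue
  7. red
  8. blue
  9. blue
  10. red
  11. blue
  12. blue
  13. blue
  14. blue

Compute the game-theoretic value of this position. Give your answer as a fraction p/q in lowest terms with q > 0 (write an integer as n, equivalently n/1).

-3361/8192

r: Left { · }, Right { 0 } ⇒ simplest -1
rb: Left { -1 }, Right { 0 } ⇒ simplest -1/2
rbb: Left { -1 -1/2 }, Right { 0 } ⇒ simplest -1/4
rbbr: Left { -1 -1/2 }, Right { -1/4 0 } ⇒ simplest -3/8
rbbrr: Left { -1 -1/2 }, Right { -3/8 -1/4 0 } ⇒ simplest -7/16
rbbrrb: Left { -1 -1/2 -7/16 }, Right { -3/8 -1/4 0 } ⇒ simplest -13/32
rbbrrbr: Left { -1 -1/2 -7/16 }, Right { -13/32 -3/8 -1/4 0 } ⇒ simplest -27/64
rbbrrbrb: Left { -1 -1/2 -7/16 -27/64 }, Right { -13/32 -3/8 -1/4 0 } ⇒ simplest -53/128
rbbrrbrbb: Left { -1 -1/2 -7/16 -27/64 -53/128 }, Right { -13/32 -3/8 -1/4 0 } ⇒ simplest -105/256
rbbrrbrbbr: Left { -1 -1/2 -7/16 -27/64 -53/128 }, Right { -105/256 -13/32 -3/8 -1/4 0 } ⇒ simplest -211/512
rbbrrbrbbrb: Left { -1 -1/2 -7/16 -27/64 -53/128 -211/512 }, Right { -105/256 -13/32 -3/8 -1/4 0 } ⇒ simplest -421/1024
rbbrrbrbbrbb: Left { -1 -1/2 -7/16 -27/64 -53/128 -211/512 -421/1024 }, Right { -105/256 -13/32 -3/8 -1/4 0 } ⇒ simplest -841/2048
rbbrrbrbbrbbb: Left { -1 -1/2 -7/16 -27/64 -53/128 -211/512 -421/1024 -841/2048 }, Right { -105/256 -13/32 -3/8 -1/4 0 } ⇒ simplest -1681/4096
rbbrrbrbbrbbbb: Left { -1 -1/2 -7/16 -27/64 -53/128 -211/512 -421/1024 -841/2048 -1681/4096 }, Right { -105/256 -13/32 -3/8 -1/4 0 } ⇒ simplest -3361/8192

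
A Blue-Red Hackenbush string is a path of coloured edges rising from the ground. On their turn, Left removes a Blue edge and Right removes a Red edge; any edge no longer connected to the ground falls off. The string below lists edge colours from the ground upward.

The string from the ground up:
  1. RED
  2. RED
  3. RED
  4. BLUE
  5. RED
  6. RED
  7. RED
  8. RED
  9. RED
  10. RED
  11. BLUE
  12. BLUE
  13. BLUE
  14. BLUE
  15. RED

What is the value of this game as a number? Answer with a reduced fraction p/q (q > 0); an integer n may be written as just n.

-12227/4096

Prefix values for RED RED RED BLUE RED RED RED RED RED RED BLUE BLUE BLUE BLUE RED via {L|R} + simplicity:
R: Left { none }, Right { 0 } => simplest -1
RR: Left { none }, Right { -1, 0 } => simplest -2
RRR: Left { none }, Right { -2, -1, 0 } => simplest -3
RRRB: Left { -3 }, Right { -2, -1, 0 } => simplest -5/2
RRRBR: Left { -3 }, Right { -5/2, -2, -1, 0 } => simplest -11/4
RRRBRR: Left { -3 }, Right { -11/4, -5/2, -2, -1, 0 } => simplest -23/8
RRRBRRR: Left { -3 }, Right { -23/8, -11/4, -5/2, -2, -1, 0 } => simplest -47/16
RRRBRRRR: Left { -3 }, Right { -47/16, -23/8, -11/4, -5/2, -2, -1, 0 } => simplest -95/32
RRRBRRRRR: Left { -3 }, Right { -95/32, -47/16, -23/8, -11/4, -5/2, -2, -1, 0 } => simplest -191/64
RRRBRRRRRR: Left { -3 }, Right { -191/64, -95/32, -47/16, -23/8, -11/4, -5/2, -2, -1, 0 } => simplest -383/128
RRRBRRRRRRB: Left { -3, -383/128 }, Right { -191/64, -95/32, -47/16, -23/8, -11/4, -5/2, -2, -1, 0 } => simplest -765/256
RRRBRRRRRRBB: Left { -3, -383/128, -765/256 }, Right { -191/64, -95/32, -47/16, -23/8, -11/4, -5/2, -2, -1, 0 } => simplest -1529/512
RRRBRRRRRRBBB: Left { -3, -383/128, -765/256, -1529/512 }, Right { -191/64, -95/32, -47/16, -23/8, -11/4, -5/2, -2, -1, 0 } => simplest -3057/1024
RRRBRRRRRRBBBB: Left { -3, -383/128, -765/256, -1529/512, -3057/1024 }, Right { -191/64, -95/32, -47/16, -23/8, -11/4, -5/2, -2, -1, 0 } => simplest -6113/2048
RRRBRRRRRRBBBBR: Left { -3, -383/128, -765/256, -1529/512, -3057/1024 }, Right { -6113/2048, -191/64, -95/32, -47/16, -23/8, -11/4, -5/2, -2, -1, 0 } => simplest -12227/4096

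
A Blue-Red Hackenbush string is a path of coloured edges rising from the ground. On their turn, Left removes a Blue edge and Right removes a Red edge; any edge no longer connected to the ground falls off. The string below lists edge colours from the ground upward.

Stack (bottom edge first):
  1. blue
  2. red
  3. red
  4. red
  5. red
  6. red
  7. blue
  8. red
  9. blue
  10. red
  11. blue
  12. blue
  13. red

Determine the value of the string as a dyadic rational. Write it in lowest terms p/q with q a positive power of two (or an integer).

173/4096

Recurse on prefixes of the 13-edge string blue red red red red red blue red blue red blue blue red:
step 1: add blue to get b; options L={ 0 } R={ — } gives 1
step 2: add red to get br; options L={ 0 } R={ 1 } gives 1/2
step 3: add red to get brr; options L={ 0 } R={ 1/2 1 } gives 1/4
step 4: add red to get brrr; options L={ 0 } R={ 1/4 1/2 1 } gives 1/8
step 5: add red to get brrrr; options L={ 0 } R={ 1/8 1/4 1/2 1 } gives 1/16
step 6: add red to get brrrrr; options L={ 0 } R={ 1/16 1/8 1/4 1/2 1 } gives 1/32
step 7: add blue to get brrrrrb; options L={ 0 1/32 } R={ 1/16 1/8 1/4 1/2 1 } gives 3/64
step 8: add red to get brrrrrbr; options L={ 0 1/32 } R={ 3/64 1/16 1/8 1/4 1/2 1 } gives 5/128
step 9: add blue to get brrrrrbrb; options L={ 0 1/32 5/128 } R={ 3/64 1/16 1/8 1/4 1/2 1 } gives 11/256
step 10: add red to get brrrrrbrbr; options L={ 0 1/32 5/128 } R={ 11/256 3/64 1/16 1/8 1/4 1/2 1 } gives 21/512
step 11: add blue to get brrrrrbrbrb; options L={ 0 1/32 5/128 21/512 } R={ 11/256 3/64 1/16 1/8 1/4 1/2 1 } gives 43/1024
step 12: add blue to get brrrrrbrbrbb; options L={ 0 1/32 5/128 21/512 43/1024 } R={ 11/256 3/64 1/16 1/8 1/4 1/2 1 } gives 87/2048
step 13: add red to get brrrrrbrbrbbr; options L={ 0 1/32 5/128 21/512 43/1024 } R={ 87/2048 11/256 3/64 1/16 1/8 1/4 1/2 1 } gives 173/4096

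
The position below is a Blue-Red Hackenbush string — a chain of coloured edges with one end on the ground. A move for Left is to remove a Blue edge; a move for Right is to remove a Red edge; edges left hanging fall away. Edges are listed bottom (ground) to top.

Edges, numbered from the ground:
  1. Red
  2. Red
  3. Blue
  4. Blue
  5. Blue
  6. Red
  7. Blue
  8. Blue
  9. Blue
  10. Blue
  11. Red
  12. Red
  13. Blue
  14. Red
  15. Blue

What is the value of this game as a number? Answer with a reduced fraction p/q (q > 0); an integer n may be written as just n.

Prefix values for Red Red Blue Blue Blue Red Blue Blue Blue Blue Red Red Blue Red Blue via {L|R} + simplicity:
1 of 15 · R · max L −∞ · min R 0 → -1
2 of 15 · RR · max L −∞ · min R -1 → -2
3 of 15 · RRB · max L -2 · min R -1 → -3/2
4 of 15 · RRBB · max L -3/2 · min R -1 → -5/4
5 of 15 · RRBBB · max L -5/4 · min R -1 → -9/8
6 of 15 · RRBBBR · max L -5/4 · min R -9/8 → -19/16
7 of 15 · RRBBBRB · max L -19/16 · min R -9/8 → -37/32
8 of 15 · RRBBBRBB · max L -37/32 · min R -9/8 → -73/64
9 of 15 · RRBBBRBBB · max L -73/64 · min R -9/8 → -145/128
10 of 15 · RRBBBRBBBB · max L -145/128 · min R -9/8 → -289/256
11 of 15 · RRBBBRBBBBR · max L -145/128 · min R -289/256 → -579/512
12 of 15 · RRBBBRBBBBRR · max L -145/128 · min R -579/512 → -1159/1024
13 of 15 · RRBBBRBBBBRRB · max L -1159/1024 · min R -579/512 → -2317/2048
14 of 15 · RRBBBRBBBBRRBR · max L -1159/1024 · min R -2317/2048 → -4635/4096
15 of 15 · RRBBBRBBBBRRBRB · max L -4635/4096 · min R -2317/2048 → -9269/8192

-9269/8192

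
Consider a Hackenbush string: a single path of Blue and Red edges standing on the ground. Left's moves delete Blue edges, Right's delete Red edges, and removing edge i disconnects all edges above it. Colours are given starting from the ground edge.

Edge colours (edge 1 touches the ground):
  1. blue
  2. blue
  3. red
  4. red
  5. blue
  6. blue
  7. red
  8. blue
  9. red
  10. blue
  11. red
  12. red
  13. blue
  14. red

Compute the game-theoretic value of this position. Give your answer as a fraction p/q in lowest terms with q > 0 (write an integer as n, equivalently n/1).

5797/4096

Recurse on prefixes of the 14-edge string blue blue red red blue blue red blue red blue red red blue red:
value(b) = { 0 | ∅ } so 1
value(bb) = { 0,1 | ∅ } so 2
value(bbr) = { 0,1 | 2 } so 3/2
value(bbrr) = { 0,1 | 3/2,2 } so 5/4
value(bbrrb) = { 0,1,5/4 | 3/2,2 } so 11/8
value(bbrrbb) = { 0,1,5/4,11/8 | 3/2,2 } so 23/16
value(bbrrbbr) = { 0,1,5/4,11/8 | 23/16,3/2,2 } so 45/32
value(bbrrbbrb) = { 0,1,5/4,11/8,45/32 | 23/16,3/2,2 } so 91/64
value(bbrrbbrbr) = { 0,1,5/4,11/8,45/32 | 91/64,23/16,3/2,2 } so 181/128
value(bbrrbbrbrb) = { 0,1,5/4,11/8,45/32,181/128 | 91/64,23/16,3/2,2 } so 363/256
value(bbrrbbrbrbr) = { 0,1,5/4,11/8,45/32,181/128 | 363/256,91/64,23/16,3/2,2 } so 725/512
value(bbrrbbrbrbrr) = { 0,1,5/4,11/8,45/32,181/128 | 725/512,363/256,91/64,23/16,3/2,2 } so 1449/1024
value(bbrrbbrbrbrrb) = { 0,1,5/4,11/8,45/32,181/128,1449/1024 | 725/512,363/256,91/64,23/16,3/2,2 } so 2899/2048
value(bbrrbbrbrbrrbr) = { 0,1,5/4,11/8,45/32,181/128,1449/1024 | 2899/2048,725/512,363/256,91/64,23/16,3/2,2 } so 5797/4096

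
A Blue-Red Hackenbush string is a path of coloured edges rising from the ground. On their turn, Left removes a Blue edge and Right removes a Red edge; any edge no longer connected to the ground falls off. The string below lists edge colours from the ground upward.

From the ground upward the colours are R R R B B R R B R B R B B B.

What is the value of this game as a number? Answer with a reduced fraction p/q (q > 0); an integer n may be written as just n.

-4945/2048

R: Left { — }, Right { 0 } so simplest -1
RR: Left { — }, Right { -1 0 } so simplest -2
RRR: Left { — }, Right { -2 -1 0 } so simplest -3
RRRB: Left { -3 }, Right { -2 -1 0 } so simplest -5/2
RRRBB: Left { -3 -5/2 }, Right { -2 -1 0 } so simplest -9/4
RRRBBR: Left { -3 -5/2 }, Right { -9/4 -2 -1 0 } so simplest -19/8
RRRBBRR: Left { -3 -5/2 }, Right { -19/8 -9/4 -2 -1 0 } so simplest -39/16
RRRBBRRB: Left { -3 -5/2 -39/16 }, Right { -19/8 -9/4 -2 -1 0 } so simplest -77/32
RRRBBRRBR: Left { -3 -5/2 -39/16 }, Right { -77/32 -19/8 -9/4 -2 -1 0 } so simplest -155/64
RRRBBRRBRB: Left { -3 -5/2 -39/16 -155/64 }, Right { -77/32 -19/8 -9/4 -2 -1 0 } so simplest -309/128
RRRBBRRBRBR: Left { -3 -5/2 -39/16 -155/64 }, Right { -309/128 -77/32 -19/8 -9/4 -2 -1 0 } so simplest -619/256
RRRBBRRBRBRB: Left { -3 -5/2 -39/16 -155/64 -619/256 }, Right { -309/128 -77/32 -19/8 -9/4 -2 -1 0 } so simplest -1237/512
RRRBBRRBRBRBB: Left { -3 -5/2 -39/16 -155/64 -619/256 -1237/512 }, Right { -309/128 -77/32 -19/8 -9/4 -2 -1 0 } so simplest -2473/1024
RRRBBRRBRBRBBB: Left { -3 -5/2 -39/16 -155/64 -619/256 -1237/512 -2473/1024 }, Right { -309/128 -77/32 -19/8 -9/4 -2 -1 0 } so simplest -4945/2048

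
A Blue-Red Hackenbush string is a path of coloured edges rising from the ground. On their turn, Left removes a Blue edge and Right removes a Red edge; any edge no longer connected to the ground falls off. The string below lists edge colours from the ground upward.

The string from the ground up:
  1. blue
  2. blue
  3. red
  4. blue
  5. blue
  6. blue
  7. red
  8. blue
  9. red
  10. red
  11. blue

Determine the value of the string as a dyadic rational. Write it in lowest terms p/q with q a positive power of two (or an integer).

Build val(s[:k]) for k = 1..11, string s = blue blue red blue blue blue red blue red red blue.
step 1: add blue to get b; options L={ 0 } R={ ∅ } — 1
step 2: add blue to get bb; options L={ 0,1 } R={ ∅ } — 2
step 3: add red to get bbr; options L={ 0,1 } R={ 2 } — 3/2
step 4: add blue to get bbrb; options L={ 0,1,3/2 } R={ 2 } — 7/4
step 5: add blue to get bbrbb; options L={ 0,1,3/2,7/4 } R={ 2 } — 15/8
step 6: add blue to get bbrbbb; options L={ 0,1,3/2,7/4,15/8 } R={ 2 } — 31/16
step 7: add red to get bbrbbbr; options L={ 0,1,3/2,7/4,15/8 } R={ 31/16,2 } — 61/32
step 8: add blue to get bbrbbbrb; options L={ 0,1,3/2,7/4,15/8,61/32 } R={ 31/16,2 } — 123/64
step 9: add red to get bbrbbbrbr; options L={ 0,1,3/2,7/4,15/8,61/32 } R={ 123/64,31/16,2 } — 245/128
step 10: add red to get bbrbbbrbrr; options L={ 0,1,3/2,7/4,15/8,61/32 } R={ 245/128,123/64,31/16,2 } — 489/256
step 11: add blue to get bbrbbbrbrrb; options L={ 0,1,3/2,7/4,15/8,61/32,489/256 } R={ 245/128,123/64,31/16,2 } — 979/512

979/512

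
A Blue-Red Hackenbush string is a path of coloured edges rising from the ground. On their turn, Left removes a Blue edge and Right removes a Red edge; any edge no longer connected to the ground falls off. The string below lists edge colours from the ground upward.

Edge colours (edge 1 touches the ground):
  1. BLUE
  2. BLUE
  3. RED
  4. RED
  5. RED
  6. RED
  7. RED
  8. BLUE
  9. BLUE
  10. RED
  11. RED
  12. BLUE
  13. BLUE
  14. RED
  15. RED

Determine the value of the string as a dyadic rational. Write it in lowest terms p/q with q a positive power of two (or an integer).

8601/8192

1 of 15 · B · max L 0 · min R +∞ ⇒ 1
2 of 15 · BB · max L 1 · min R +∞ ⇒ 2
3 of 15 · BBR · max L 1 · min R 2 ⇒ 3/2
4 of 15 · BBRR · max L 1 · min R 3/2 ⇒ 5/4
5 of 15 · BBRRR · max L 1 · min R 5/4 ⇒ 9/8
6 of 15 · BBRRRR · max L 1 · min R 9/8 ⇒ 17/16
7 of 15 · BBRRRRR · max L 1 · min R 17/16 ⇒ 33/32
8 of 15 · BBRRRRRB · max L 33/32 · min R 17/16 ⇒ 67/64
9 of 15 · BBRRRRRBB · max L 67/64 · min R 17/16 ⇒ 135/128
10 of 15 · BBRRRRRBBR · max L 67/64 · min R 135/128 ⇒ 269/256
11 of 15 · BBRRRRRBBRR · max L 67/64 · min R 269/256 ⇒ 537/512
12 of 15 · BBRRRRRBBRRB · max L 537/512 · min R 269/256 ⇒ 1075/1024
13 of 15 · BBRRRRRBBRRBB · max L 1075/1024 · min R 269/256 ⇒ 2151/2048
14 of 15 · BBRRRRRBBRRBBR · max L 1075/1024 · min R 2151/2048 ⇒ 4301/4096
15 of 15 · BBRRRRRBBRRBBRR · max L 1075/1024 · min R 4301/4096 ⇒ 8601/8192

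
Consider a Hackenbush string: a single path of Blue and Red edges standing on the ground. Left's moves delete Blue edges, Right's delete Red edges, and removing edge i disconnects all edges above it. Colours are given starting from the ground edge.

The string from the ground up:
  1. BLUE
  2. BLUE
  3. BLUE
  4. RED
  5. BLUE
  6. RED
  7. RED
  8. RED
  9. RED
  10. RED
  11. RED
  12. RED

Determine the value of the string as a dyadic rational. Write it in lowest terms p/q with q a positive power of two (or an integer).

1281/512

Prefix values for BLUE BLUE BLUE RED BLUE RED RED RED RED RED RED RED via {L|R} + simplicity:
v_1 [B]  L=[0]  R=[·]  ⇒ 1
v_2 [BB]  L=[0,1]  R=[·]  ⇒ 2
v_3 [BBB]  L=[0,1,2]  R=[·]  ⇒ 3
v_4 [BBBR]  L=[0,1,2]  R=[3]  ⇒ 5/2
v_5 [BBBRB]  L=[0,1,2,5/2]  R=[3]  ⇒ 11/4
v_6 [BBBRBR]  L=[0,1,2,5/2]  R=[11/4,3]  ⇒ 21/8
v_7 [BBBRBRR]  L=[0,1,2,5/2]  R=[21/8,11/4,3]  ⇒ 41/16
v_8 [BBBRBRRR]  L=[0,1,2,5/2]  R=[41/16,21/8,11/4,3]  ⇒ 81/32
v_9 [BBBRBRRRR]  L=[0,1,2,5/2]  R=[81/32,41/16,21/8,11/4,3]  ⇒ 161/64
v_10 [BBBRBRRRRR]  L=[0,1,2,5/2]  R=[161/64,81/32,41/16,21/8,11/4,3]  ⇒ 321/128
v_11 [BBBRBRRRRRR]  L=[0,1,2,5/2]  R=[321/128,161/64,81/32,41/16,21/8,11/4,3]  ⇒ 641/256
v_12 [BBBRBRRRRRRR]  L=[0,1,2,5/2]  R=[641/256,321/128,161/64,81/32,41/16,21/8,11/4,3]  ⇒ 1281/512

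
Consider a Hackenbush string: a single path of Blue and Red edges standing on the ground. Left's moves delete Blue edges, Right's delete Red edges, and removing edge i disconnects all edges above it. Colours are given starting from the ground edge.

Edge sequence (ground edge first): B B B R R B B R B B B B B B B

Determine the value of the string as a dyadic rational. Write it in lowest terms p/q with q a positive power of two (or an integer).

9983/4096

Recurse on prefixes of the 15-edge string B B B R R B B R B B B B B B B:
val(B) = { 0 | — } gives 1
val(BB) = { 0 1 | — } gives 2
val(BBB) = { 0 1 2 | — } gives 3
val(BBBR) = { 0 1 2 | 3 } gives 5/2
val(BBBRR) = { 0 1 2 | 5/2 3 } gives 9/4
val(BBBRRB) = { 0 1 2 9/4 | 5/2 3 } gives 19/8
val(BBBRRBB) = { 0 1 2 9/4 19/8 | 5/2 3 } gives 39/16
val(BBBRRBBR) = { 0 1 2 9/4 19/8 | 39/16 5/2 3 } gives 77/32
val(BBBRRBBRB) = { 0 1 2 9/4 19/8 77/32 | 39/16 5/2 3 } gives 155/64
val(BBBRRBBRBB) = { 0 1 2 9/4 19/8 77/32 155/64 | 39/16 5/2 3 } gives 311/128
val(BBBRRBBRBBB) = { 0 1 2 9/4 19/8 77/32 155/64 311/128 | 39/16 5/2 3 } gives 623/256
val(BBBRRBBRBBBB) = { 0 1 2 9/4 19/8 77/32 155/64 311/128 623/256 | 39/16 5/2 3 } gives 1247/512
val(BBBRRBBRBBBBB) = { 0 1 2 9/4 19/8 77/32 155/64 311/128 623/256 1247/512 | 39/16 5/2 3 } gives 2495/1024
val(BBBRRBBRBBBBBB) = { 0 1 2 9/4 19/8 77/32 155/64 311/128 623/256 1247/512 2495/1024 | 39/16 5/2 3 } gives 4991/2048
val(BBBRRBBRBBBBBBB) = { 0 1 2 9/4 19/8 77/32 155/64 311/128 623/256 1247/512 2495/1024 4991/2048 | 39/16 5/2 3 } gives 9983/4096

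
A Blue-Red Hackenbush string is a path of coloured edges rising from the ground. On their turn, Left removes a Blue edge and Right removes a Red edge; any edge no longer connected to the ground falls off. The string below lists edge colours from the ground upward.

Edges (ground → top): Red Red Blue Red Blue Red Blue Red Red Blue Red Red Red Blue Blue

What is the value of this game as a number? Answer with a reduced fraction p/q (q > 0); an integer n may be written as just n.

R: Left {  }, Right { 0 } = simplest -1
RR: Left {  }, Right { -1,0 } = simplest -2
RRB: Left { -2 }, Right { -1,0 } = simplest -3/2
RRBR: Left { -2 }, Right { -3/2,-1,0 } = simplest -7/4
RRBRB: Left { -2,-7/4 }, Right { -3/2,-1,0 } = simplest -13/8
RRBRBR: Left { -2,-7/4 }, Right { -13/8,-3/2,-1,0 } = simplest -27/16
RRBRBRB: Left { -2,-7/4,-27/16 }, Right { -13/8,-3/2,-1,0 } = simplest -53/32
RRBRBRBR: Left { -2,-7/4,-27/16 }, Right { -53/32,-13/8,-3/2,-1,0 } = simplest -107/64
RRBRBRBRR: Left { -2,-7/4,-27/16 }, Right { -107/64,-53/32,-13/8,-3/2,-1,0 } = simplest -215/128
RRBRBRBRRB: Left { -2,-7/4,-27/16,-215/128 }, Right { -107/64,-53/32,-13/8,-3/2,-1,0 } = simplest -429/256
RRBRBRBRRBR: Left { -2,-7/4,-27/16,-215/128 }, Right { -429/256,-107/64,-53/32,-13/8,-3/2,-1,0 } = simplest -859/512
RRBRBRBRRBRR: Left { -2,-7/4,-27/16,-215/128 }, Right { -859/512,-429/256,-107/64,-53/32,-13/8,-3/2,-1,0 } = simplest -1719/1024
RRBRBRBRRBRRR: Left { -2,-7/4,-27/16,-215/128 }, Right { -1719/1024,-859/512,-429/256,-107/64,-53/32,-13/8,-3/2,-1,0 } = simplest -3439/2048
RRBRBRBRRBRRRB: Left { -2,-7/4,-27/16,-215/128,-3439/2048 }, Right { -1719/1024,-859/512,-429/256,-107/64,-53/32,-13/8,-3/2,-1,0 } = simplest -6877/4096
RRBRBRBRRBRRRBB: Left { -2,-7/4,-27/16,-215/128,-3439/2048,-6877/4096 }, Right { -1719/1024,-859/512,-429/256,-107/64,-53/32,-13/8,-3/2,-1,0 } = simplest -13753/8192

-13753/8192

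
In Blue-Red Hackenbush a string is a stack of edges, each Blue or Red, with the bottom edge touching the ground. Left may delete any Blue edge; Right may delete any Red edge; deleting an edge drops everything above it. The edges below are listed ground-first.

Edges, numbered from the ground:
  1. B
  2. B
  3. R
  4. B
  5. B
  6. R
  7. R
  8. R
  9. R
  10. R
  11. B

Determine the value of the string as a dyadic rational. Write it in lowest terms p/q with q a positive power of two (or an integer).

Build v(s[:k]) for k = 1..11, string s = B B R B B R R R R R B.
v_1 [B]  L=[0]  R=[none]  gives 1
v_2 [BB]  L=[0, 1]  R=[none]  gives 2
v_3 [BBR]  L=[0, 1]  R=[2]  gives 3/2
v_4 [BBRB]  L=[0, 1, 3/2]  R=[2]  gives 7/4
v_5 [BBRBB]  L=[0, 1, 3/2, 7/4]  R=[2]  gives 15/8
v_6 [BBRBBR]  L=[0, 1, 3/2, 7/4]  R=[15/8, 2]  gives 29/16
v_7 [BBRBBRR]  L=[0, 1, 3/2, 7/4]  R=[29/16, 15/8, 2]  gives 57/32
v_8 [BBRBBRRR]  L=[0, 1, 3/2, 7/4]  R=[57/32, 29/16, 15/8, 2]  gives 113/64
v_9 [BBRBBRRRR]  L=[0, 1, 3/2, 7/4]  R=[113/64, 57/32, 29/16, 15/8, 2]  gives 225/128
v_10 [BBRBBRRRRR]  L=[0, 1, 3/2, 7/4]  R=[225/128, 113/64, 57/32, 29/16, 15/8, 2]  gives 449/256
v_11 [BBRBBRRRRRB]  L=[0, 1, 3/2, 7/4, 449/256]  R=[225/128, 113/64, 57/32, 29/16, 15/8, 2]  gives 899/512

899/512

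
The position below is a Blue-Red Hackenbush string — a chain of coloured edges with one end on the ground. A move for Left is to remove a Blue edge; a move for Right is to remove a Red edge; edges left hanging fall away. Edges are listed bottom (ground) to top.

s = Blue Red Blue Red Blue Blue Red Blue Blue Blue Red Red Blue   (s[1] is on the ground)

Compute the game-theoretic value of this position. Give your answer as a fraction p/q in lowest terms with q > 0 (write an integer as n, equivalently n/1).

2931/4096

Prefix values for Blue Red Blue Red Blue Blue Red Blue Blue Blue Red Red Blue via {L|R} + simplicity:
1 of 13 · B · max L 0 · min R +∞ → 1
2 of 13 · BR · max L 0 · min R 1 → 1/2
3 of 13 · BRB · max L 1/2 · min R 1 → 3/4
4 of 13 · BRBR · max L 1/2 · min R 3/4 → 5/8
5 of 13 · BRBRB · max L 5/8 · min R 3/4 → 11/16
6 of 13 · BRBRBB · max L 11/16 · min R 3/4 → 23/32
7 of 13 · BRBRBBR · max L 11/16 · min R 23/32 → 45/64
8 of 13 · BRBRBBRB · max L 45/64 · min R 23/32 → 91/128
9 of 13 · BRBRBBRBB · max L 91/128 · min R 23/32 → 183/256
10 of 13 · BRBRBBRBBB · max L 183/256 · min R 23/32 → 367/512
11 of 13 · BRBRBBRBBBR · max L 183/256 · min R 367/512 → 733/1024
12 of 13 · BRBRBBRBBBRR · max L 183/256 · min R 733/1024 → 1465/2048
13 of 13 · BRBRBBRBBBRRB · max L 1465/2048 · min R 733/1024 → 2931/4096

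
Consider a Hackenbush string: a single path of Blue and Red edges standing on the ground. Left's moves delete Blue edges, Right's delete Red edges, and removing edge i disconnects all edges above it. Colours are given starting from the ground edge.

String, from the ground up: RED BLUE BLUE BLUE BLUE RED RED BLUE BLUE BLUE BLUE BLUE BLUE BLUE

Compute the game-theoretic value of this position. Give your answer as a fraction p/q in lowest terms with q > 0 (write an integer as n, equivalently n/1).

1 of 14 · R · max L −∞ · min R 0 ⇒ -1
2 of 14 · RB · max L -1 · min R 0 ⇒ -1/2
3 of 14 · RBB · max L -1/2 · min R 0 ⇒ -1/4
4 of 14 · RBBB · max L -1/4 · min R 0 ⇒ -1/8
5 of 14 · RBBBB · max L -1/8 · min R 0 ⇒ -1/16
6 of 14 · RBBBBR · max L -1/8 · min R -1/16 ⇒ -3/32
7 of 14 · RBBBBRR · max L -1/8 · min R -3/32 ⇒ -7/64
8 of 14 · RBBBBRRB · max L -7/64 · min R -3/32 ⇒ -13/128
9 of 14 · RBBBBRRBB · max L -13/128 · min R -3/32 ⇒ -25/256
10 of 14 · RBBBBRRBBB · max L -25/256 · min R -3/32 ⇒ -49/512
11 of 14 · RBBBBRRBBBB · max L -49/512 · min R -3/32 ⇒ -97/1024
12 of 14 · RBBBBRRBBBBB · max L -97/1024 · min R -3/32 ⇒ -193/2048
13 of 14 · RBBBBRRBBBBBB · max L -193/2048 · min R -3/32 ⇒ -385/4096
14 of 14 · RBBBBRRBBBBBBB · max L -385/4096 · min R -3/32 ⇒ -769/8192

-769/8192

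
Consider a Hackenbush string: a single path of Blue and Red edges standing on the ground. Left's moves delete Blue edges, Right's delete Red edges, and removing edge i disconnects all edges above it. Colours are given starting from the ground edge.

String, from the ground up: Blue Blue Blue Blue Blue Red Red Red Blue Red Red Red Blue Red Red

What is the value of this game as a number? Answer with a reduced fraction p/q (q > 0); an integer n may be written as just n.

4233/1024

Build value(s[:k]) for k = 1..15, string s = Blue Blue Blue Blue Blue Red Red Red Blue Red Red Red Blue Red Red.
value_1 [B]  L=[0]  R=[·]  -> 1
value_2 [BB]  L=[0 1]  R=[·]  -> 2
value_3 [BBB]  L=[0 1 2]  R=[·]  -> 3
value_4 [BBBB]  L=[0 1 2 3]  R=[·]  -> 4
value_5 [BBBBB]  L=[0 1 2 3 4]  R=[·]  -> 5
value_6 [BBBBBR]  L=[0 1 2 3 4]  R=[5]  -> 9/2
value_7 [BBBBBRR]  L=[0 1 2 3 4]  R=[9/2 5]  -> 17/4
value_8 [BBBBBRRR]  L=[0 1 2 3 4]  R=[17/4 9/2 5]  -> 33/8
value_9 [BBBBBRRRB]  L=[0 1 2 3 4 33/8]  R=[17/4 9/2 5]  -> 67/16
value_10 [BBBBBRRRBR]  L=[0 1 2 3 4 33/8]  R=[67/16 17/4 9/2 5]  -> 133/32
value_11 [BBBBBRRRBRR]  L=[0 1 2 3 4 33/8]  R=[133/32 67/16 17/4 9/2 5]  -> 265/64
value_12 [BBBBBRRRBRRR]  L=[0 1 2 3 4 33/8]  R=[265/64 133/32 67/16 17/4 9/2 5]  -> 529/128
value_13 [BBBBBRRRBRRRB]  L=[0 1 2 3 4 33/8 529/128]  R=[265/64 133/32 67/16 17/4 9/2 5]  -> 1059/256
value_14 [BBBBBRRRBRRRBR]  L=[0 1 2 3 4 33/8 529/128]  R=[1059/256 265/64 133/32 67/16 17/4 9/2 5]  -> 2117/512
value_15 [BBBBBRRRBRRRBRR]  L=[0 1 2 3 4 33/8 529/128]  R=[2117/512 1059/256 265/64 133/32 67/16 17/4 9/2 5]  -> 4233/1024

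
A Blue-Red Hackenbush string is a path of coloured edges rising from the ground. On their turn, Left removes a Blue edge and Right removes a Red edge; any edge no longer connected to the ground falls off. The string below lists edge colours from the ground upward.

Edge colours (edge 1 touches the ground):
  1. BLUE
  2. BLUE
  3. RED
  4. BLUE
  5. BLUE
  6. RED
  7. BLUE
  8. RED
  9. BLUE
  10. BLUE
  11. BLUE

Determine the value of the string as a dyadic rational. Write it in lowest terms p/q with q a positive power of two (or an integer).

Recurse on prefixes of the 11-edge string BLUE BLUE RED BLUE BLUE RED BLUE RED BLUE BLUE BLUE:
step 1: add BLUE to get B; options L={ 0 } R={  } => 1
step 2: add BLUE to get BB; options L={ 0, 1 } R={  } => 2
step 3: add RED to get BBR; options L={ 0, 1 } R={ 2 } => 3/2
step 4: add BLUE to get BBRB; options L={ 0, 1, 3/2 } R={ 2 } => 7/4
step 5: add BLUE to get BBRBB; options L={ 0, 1, 3/2, 7/4 } R={ 2 } => 15/8
step 6: add RED to get BBRBBR; options L={ 0, 1, 3/2, 7/4 } R={ 15/8, 2 } => 29/16
step 7: add BLUE to get BBRBBRB; options L={ 0, 1, 3/2, 7/4, 29/16 } R={ 15/8, 2 } => 59/32
step 8: add RED to get BBRBBRBR; options L={ 0, 1, 3/2, 7/4, 29/16 } R={ 59/32, 15/8, 2 } => 117/64
step 9: add BLUE to get BBRBBRBRB; options L={ 0, 1, 3/2, 7/4, 29/16, 117/64 } R={ 59/32, 15/8, 2 } => 235/128
step 10: add BLUE to get BBRBBRBRBB; options L={ 0, 1, 3/2, 7/4, 29/16, 117/64, 235/128 } R={ 59/32, 15/8, 2 } => 471/256
step 11: add BLUE to get BBRBBRBRBBB; options L={ 0, 1, 3/2, 7/4, 29/16, 117/64, 235/128, 471/256 } R={ 59/32, 15/8, 2 } => 943/512

943/512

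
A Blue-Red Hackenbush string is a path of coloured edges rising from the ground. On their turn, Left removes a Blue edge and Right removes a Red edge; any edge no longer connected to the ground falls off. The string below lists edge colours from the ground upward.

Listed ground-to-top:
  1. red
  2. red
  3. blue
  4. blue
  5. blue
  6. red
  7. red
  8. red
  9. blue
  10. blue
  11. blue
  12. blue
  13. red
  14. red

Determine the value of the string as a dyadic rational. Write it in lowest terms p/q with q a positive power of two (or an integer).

-4999/4096

step 1: add red to get r; options L={ ∅ } R={ 0 } → -1
step 2: add red to get rr; options L={ ∅ } R={ -1, 0 } → -2
step 3: add blue to get rrb; options L={ -2 } R={ -1, 0 } → -3/2
step 4: add blue to get rrbb; options L={ -2, -3/2 } R={ -1, 0 } → -5/4
step 5: add blue to get rrbbb; options L={ -2, -3/2, -5/4 } R={ -1, 0 } → -9/8
step 6: add red to get rrbbbr; options L={ -2, -3/2, -5/4 } R={ -9/8, -1, 0 } → -19/16
step 7: add red to get rrbbbrr; options L={ -2, -3/2, -5/4 } R={ -19/16, -9/8, -1, 0 } → -39/32
step 8: add red to get rrbbbrrr; options L={ -2, -3/2, -5/4 } R={ -39/32, -19/16, -9/8, -1, 0 } → -79/64
step 9: add blue to get rrbbbrrrb; options L={ -2, -3/2, -5/4, -79/64 } R={ -39/32, -19/16, -9/8, -1, 0 } → -157/128
step 10: add blue to get rrbbbrrrbb; options L={ -2, -3/2, -5/4, -79/64, -157/128 } R={ -39/32, -19/16, -9/8, -1, 0 } → -313/256
step 11: add blue to get rrbbbrrrbbb; options L={ -2, -3/2, -5/4, -79/64, -157/128, -313/256 } R={ -39/32, -19/16, -9/8, -1, 0 } → -625/512
step 12: add blue to get rrbbbrrrbbbb; options L={ -2, -3/2, -5/4, -79/64, -157/128, -313/256, -625/512 } R={ -39/32, -19/16, -9/8, -1, 0 } → -1249/1024
step 13: add red to get rrbbbrrrbbbbr; options L={ -2, -3/2, -5/4, -79/64, -157/128, -313/256, -625/512 } R={ -1249/1024, -39/32, -19/16, -9/8, -1, 0 } → -2499/2048
step 14: add red to get rrbbbrrrbbbbrr; options L={ -2, -3/2, -5/4, -79/64, -157/128, -313/256, -625/512 } R={ -2499/2048, -1249/1024, -39/32, -19/16, -9/8, -1, 0 } → -4999/4096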